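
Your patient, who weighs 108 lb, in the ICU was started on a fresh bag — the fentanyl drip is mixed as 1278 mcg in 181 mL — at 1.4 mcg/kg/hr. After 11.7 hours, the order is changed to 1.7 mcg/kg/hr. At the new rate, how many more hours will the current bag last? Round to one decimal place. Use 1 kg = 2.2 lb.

5.7 hours

Initial rate:
Weight = 108 lb ÷ 2.2 lb/kg = 49.09091 kg
Dose = 1.4 mcg/kg/hr × 49.09091 kg = 68.72727 mcg/hr
Concentration = 1278 mcg ÷ 181 mL = 7.060773 mcg/mL
Rate = 68.72727 mcg/hr ÷ 7.060773 mcg/mL = 9.733675 mL/hr
Volume infused so far = 9.733675 mL/hr × 11.7 hr = 113.884 mL
Volume remaining = 181 − 113.884 = 67.11601 mL
New rate:
Dose = 1.7 mcg/kg/hr × 49.09091 kg = 83.45455 mcg/hr
Rate = 83.45455 mcg/hr ÷ 7.060773 mcg/mL = 11.81946 mL/hr
Time remaining = 67.11601 mL ÷ 11.81946 mL/hr = 5.678431 hr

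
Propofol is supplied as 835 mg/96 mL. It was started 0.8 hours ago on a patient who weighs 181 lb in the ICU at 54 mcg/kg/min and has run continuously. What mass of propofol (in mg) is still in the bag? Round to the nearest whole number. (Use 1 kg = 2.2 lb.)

622 mg

Weight = 181 lb ÷ 2.2 lb/kg = 82.27273 kg
Dose = 54 mcg/kg/min × 82.27273 kg = 4442.727 mcg/min
4442.727 mcg/min × 60 min/hr = 266563.6 mcg/hr
Concentration = 835 mg ÷ 96 mL = 8.697917 mg/mL = 8697.917 mcg/mL
Rate = 266563.6 mcg/hr ÷ 8697.917 mcg/mL = 30.64684 mL/hr
Volume infused = 30.64684 mL/hr × 0.8 hr = 24.51747 mL
Volume remaining = 96 − 24.51747 = 71.48253 mL
Drug remaining = 71.48253 mL × 8697.917 mcg/mL = 621749.1 mcg = 621.7491 mg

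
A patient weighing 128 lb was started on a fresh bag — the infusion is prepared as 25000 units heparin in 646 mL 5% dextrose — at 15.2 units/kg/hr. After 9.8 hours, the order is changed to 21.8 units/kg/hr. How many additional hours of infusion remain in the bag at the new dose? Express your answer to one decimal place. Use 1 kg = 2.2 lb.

12.9 hours

Initial rate:
Weight = 128 lb ÷ 2.2 lb/kg = 58.18182 kg
Dose = 15.2 units/kg/hr × 58.18182 kg = 884.3636 units/hr
Concentration = 25000 units ÷ 646 mL = 38.69969 units/mL
Rate = 884.3636 units/hr ÷ 38.69969 units/mL = 22.85196 mL/hr
Volume infused so far = 22.85196 mL/hr × 9.8 hr = 223.9492 mL
Volume remaining = 646 − 223.9492 = 422.0508 mL
New rate:
Dose = 21.8 units/kg/hr × 58.18182 kg = 1268.364 units/hr
Rate = 1268.364 units/hr ÷ 38.69969 units/mL = 32.77452 mL/hr
Time remaining = 422.0508 mL ÷ 32.77452 mL/hr = 12.87741 hr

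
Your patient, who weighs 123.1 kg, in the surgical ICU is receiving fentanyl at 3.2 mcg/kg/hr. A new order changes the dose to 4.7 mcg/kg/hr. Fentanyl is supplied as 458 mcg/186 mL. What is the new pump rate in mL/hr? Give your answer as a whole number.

235 mL/hr

Dose = 4.7 mcg/kg/hr × 123.1 kg = 578.57 mcg/hr
Concentration = 458 mcg ÷ 186 mL = 2.462366 mcg/mL
Rate = 578.57 mcg/hr ÷ 2.462366 mcg/mL = 234.9651 mL/hr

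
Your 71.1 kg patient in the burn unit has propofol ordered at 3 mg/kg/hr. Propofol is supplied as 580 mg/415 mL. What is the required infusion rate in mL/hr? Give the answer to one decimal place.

152.6 mL/hr

Dose = 3 mg/kg/hr × 71.1 kg = 213.3 mg/hr
Concentration = 580 mg ÷ 415 mL = 1.39759 mg/mL
Rate = 213.3 mg/hr ÷ 1.39759 mg/mL = 152.6198 mL/hr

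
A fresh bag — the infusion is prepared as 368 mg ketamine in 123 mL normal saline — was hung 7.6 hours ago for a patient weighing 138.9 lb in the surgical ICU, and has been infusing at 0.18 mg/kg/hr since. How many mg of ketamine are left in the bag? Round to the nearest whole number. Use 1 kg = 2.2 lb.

Weight = 138.9 lb ÷ 2.2 lb/kg = 63.13636 kg
Dose = 0.18 mg/kg/hr × 63.13636 kg = 11.36455 mg/hr
Concentration = 368 mg ÷ 123 mL = 2.99187 mg/mL
Rate = 11.36455 mg/hr ÷ 2.99187 mg/mL = 3.798476 mL/hr
Volume infused = 3.798476 mL/hr × 7.6 hr = 28.86842 mL
Volume remaining = 123 − 28.86842 = 94.13158 mL
Drug remaining = 94.13158 mL × 2.99187 mg/mL = 281.6295 mg

282 mg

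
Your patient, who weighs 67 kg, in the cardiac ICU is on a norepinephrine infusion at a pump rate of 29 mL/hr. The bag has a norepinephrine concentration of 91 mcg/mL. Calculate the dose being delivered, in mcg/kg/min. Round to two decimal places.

Drug rate = 29 mL/hr × 91 mcg/mL = 2639 mcg/hr
2639 mcg/hr ÷ 60 min/hr = 43.98333 mcg/min
43.98333 mcg/min ÷ 67 kg = 0.6564677 mcg/kg/min

0.66 mcg/kg/min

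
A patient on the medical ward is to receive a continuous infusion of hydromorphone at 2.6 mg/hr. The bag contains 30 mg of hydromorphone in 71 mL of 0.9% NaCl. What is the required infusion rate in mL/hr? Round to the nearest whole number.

Concentration = 30 mg ÷ 71 mL = 0.4225352 mg/mL
Rate = 2.6 mg/hr ÷ 0.4225352 mg/mL = 6.153333 mL/hr

6 mL/hr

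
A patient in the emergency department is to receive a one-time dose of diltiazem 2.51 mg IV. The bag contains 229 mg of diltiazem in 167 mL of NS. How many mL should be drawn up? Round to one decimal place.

1.8 mL

Concentration = 229 mg ÷ 167 mL = 1.371257 mg/mL
Volume = 2.51 mg ÷ 1.371257 mg/mL = 1.830437 mL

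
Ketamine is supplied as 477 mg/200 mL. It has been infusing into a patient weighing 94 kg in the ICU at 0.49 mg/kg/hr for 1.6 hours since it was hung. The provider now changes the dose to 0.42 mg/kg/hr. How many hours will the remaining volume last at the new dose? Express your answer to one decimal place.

10.2 hours

Initial rate:
Dose = 0.49 mg/kg/hr × 94 kg = 46.06 mg/hr
Concentration = 477 mg ÷ 200 mL = 2.385 mg/mL
Rate = 46.06 mg/hr ÷ 2.385 mg/mL = 19.31237 mL/hr
Volume infused so far = 19.31237 mL/hr × 1.6 hr = 30.89979 mL
Volume remaining = 200 − 30.89979 = 169.1002 mL
New rate:
Dose = 0.42 mg/kg/hr × 94 kg = 39.48 mg/hr
Rate = 39.48 mg/hr ÷ 2.385 mg/mL = 16.55346 mL/hr
Time remaining = 169.1002 mL ÷ 16.55346 mL/hr = 10.2154 hr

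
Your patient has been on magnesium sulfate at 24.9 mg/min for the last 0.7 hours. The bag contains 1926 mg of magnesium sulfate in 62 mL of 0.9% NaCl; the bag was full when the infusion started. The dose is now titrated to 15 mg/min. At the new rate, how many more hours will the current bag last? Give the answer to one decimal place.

1.0 hours

Initial rate:
24.9 mg/min × 60 min/hr = 1494 mg/hr
Concentration = 1926 mg ÷ 62 mL = 31.06452 mg/mL
Rate = 1494 mg/hr ÷ 31.06452 mg/mL = 48.09346 mL/hr
Volume infused so far = 48.09346 mL/hr × 0.7 hr = 33.66542 mL
Volume remaining = 62 − 33.66542 = 28.33458 mL
New rate:
15 mg/min × 60 min/hr = 900 mg/hr
Rate = 900 mg/hr ÷ 31.06452 mg/mL = 28.97196 mL/hr
Time remaining = 28.33458 mL ÷ 28.97196 mL/hr = 0.978 hr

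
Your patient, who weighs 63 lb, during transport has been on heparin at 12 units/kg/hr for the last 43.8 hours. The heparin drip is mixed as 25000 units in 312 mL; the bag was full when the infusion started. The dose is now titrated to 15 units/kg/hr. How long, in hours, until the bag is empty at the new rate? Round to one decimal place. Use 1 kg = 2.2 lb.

23.2 hours

Initial rate:
Weight = 63 lb ÷ 2.2 lb/kg = 28.63636 kg
Dose = 12 units/kg/hr × 28.63636 kg = 343.6364 units/hr
Concentration = 25000 units ÷ 312 mL = 80.12821 units/mL
Rate = 343.6364 units/hr ÷ 80.12821 units/mL = 4.288582 mL/hr
Volume infused so far = 4.288582 mL/hr × 43.8 hr = 187.8399 mL
Volume remaining = 312 − 187.8399 = 124.1601 mL
New rate:
Dose = 15 units/kg/hr × 28.63636 kg = 429.5455 units/hr
Rate = 429.5455 units/hr ÷ 80.12821 units/mL = 5.360727 mL/hr
Time remaining = 124.1601 mL ÷ 5.360727 mL/hr = 23.16106 hr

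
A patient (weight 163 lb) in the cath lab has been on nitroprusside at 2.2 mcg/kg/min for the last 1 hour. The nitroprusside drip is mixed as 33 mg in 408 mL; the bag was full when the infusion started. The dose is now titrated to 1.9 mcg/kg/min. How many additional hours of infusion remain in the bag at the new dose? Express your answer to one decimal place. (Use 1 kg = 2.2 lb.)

Initial rate:
Weight = 163 lb ÷ 2.2 lb/kg = 74.09091 kg
Dose = 2.2 mcg/kg/min × 74.09091 kg = 163 mcg/min
163 mcg/min × 60 min/hr = 9780 mcg/hr
Concentration = 33 mg ÷ 408 mL = 0.08088235 mg/mL = 80.88235 mcg/mL
Rate = 9780 mcg/hr ÷ 80.88235 mcg/mL = 120.9164 mL/hr
Volume infused so far = 120.9164 mL/hr × 1 hr = 120.9164 mL
Volume remaining = 408 − 120.9164 = 287.0836 mL
New rate:
Dose = 1.9 mcg/kg/min × 74.09091 kg = 140.7727 mcg/min
140.7727 mcg/min × 60 min/hr = 8446.364 mcg/hr
Rate = 8446.364 mcg/hr ÷ 80.88235 mcg/mL = 104.4278 mL/hr
Time remaining = 287.0836 mL ÷ 104.4278 mL/hr = 2.749112 hr

2.7 hours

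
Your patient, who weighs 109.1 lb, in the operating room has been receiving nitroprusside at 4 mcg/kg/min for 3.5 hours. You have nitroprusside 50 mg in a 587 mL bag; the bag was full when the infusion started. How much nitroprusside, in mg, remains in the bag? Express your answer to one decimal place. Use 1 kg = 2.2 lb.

Weight = 109.1 lb ÷ 2.2 lb/kg = 49.59091 kg
Dose = 4 mcg/kg/min × 49.59091 kg = 198.3636 mcg/min
198.3636 mcg/min × 60 min/hr = 11901.82 mcg/hr
Concentration = 50 mg ÷ 587 mL = 0.08517888 mg/mL = 85.17888 mcg/mL
Rate = 11901.82 mcg/hr ÷ 85.17888 mcg/mL = 139.7273 mL/hr
Volume infused = 139.7273 mL/hr × 3.5 hr = 489.0457 mL
Volume remaining = 587 − 489.0457 = 97.95429 mL
Drug remaining = 97.95429 mL × 85.17888 mcg/mL = 8343.636 mcg = 8.343636 mg

8.3 mg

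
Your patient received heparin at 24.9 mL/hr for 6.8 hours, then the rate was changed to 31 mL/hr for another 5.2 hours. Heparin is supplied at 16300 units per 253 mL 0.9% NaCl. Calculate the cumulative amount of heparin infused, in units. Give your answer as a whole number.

Concentration = 16300 units ÷ 253 mL = 64.42688 units/mL
Stage 1: 24.9 mL/hr × 6.8 hr = 169.32 mL → 169.32 mL × 64.42688 units/mL = 10908.76 units
Stage 2: 31 mL/hr × 5.2 hr = 161.2 mL → 161.2 mL × 64.42688 units/mL = 10385.61 units
Total = 10908.76 + 10385.61 = 21294.37 units

21294 units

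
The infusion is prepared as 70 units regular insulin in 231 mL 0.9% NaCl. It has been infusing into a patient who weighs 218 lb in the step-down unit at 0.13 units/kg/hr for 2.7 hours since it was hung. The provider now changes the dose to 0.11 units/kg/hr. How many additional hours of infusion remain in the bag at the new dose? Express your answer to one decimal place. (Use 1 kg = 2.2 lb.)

3.2 hours

Initial rate:
Weight = 218 lb ÷ 2.2 lb/kg = 99.09091 kg
Dose = 0.13 units/kg/hr × 99.09091 kg = 12.88182 units/hr
Concentration = 70 units ÷ 231 mL = 0.3030303 units/mL
Rate = 12.88182 units/hr ÷ 0.3030303 units/mL = 42.51 mL/hr
Volume infused so far = 42.51 mL/hr × 2.7 hr = 114.777 mL
Volume remaining = 231 − 114.777 = 116.223 mL
New rate:
Dose = 0.11 units/kg/hr × 99.09091 kg = 10.9 units/hr
Rate = 10.9 units/hr ÷ 0.3030303 units/mL = 35.97 mL/hr
Time remaining = 116.223 mL ÷ 35.97 mL/hr = 3.231109 hr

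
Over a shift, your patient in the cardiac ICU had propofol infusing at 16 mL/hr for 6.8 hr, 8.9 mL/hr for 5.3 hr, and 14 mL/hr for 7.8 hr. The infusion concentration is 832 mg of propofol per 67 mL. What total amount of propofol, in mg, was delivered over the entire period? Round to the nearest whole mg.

Concentration = 832 mg ÷ 67 mL = 12.41791 mg/mL
Stage 1: 16 mL/hr × 6.8 hr = 108.8 mL → 108.8 mL × 12.41791 mg/mL = 1351.069 mg
Stage 2: 8.9 mL/hr × 5.3 hr = 47.17 mL → 47.17 mL × 12.41791 mg/mL = 585.7528 mg
Stage 3: 14 mL/hr × 7.8 hr = 109.2 mL → 109.2 mL × 12.41791 mg/mL = 1356.036 mg
Total = 1351.069 + 585.7528 + 1356.036 = 3292.857 mg

3293 mg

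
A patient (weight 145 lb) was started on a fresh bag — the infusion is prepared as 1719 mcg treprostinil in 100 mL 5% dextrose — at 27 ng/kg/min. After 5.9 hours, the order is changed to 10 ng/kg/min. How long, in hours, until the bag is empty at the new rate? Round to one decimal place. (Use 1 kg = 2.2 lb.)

Initial rate:
Weight = 145 lb ÷ 2.2 lb/kg = 65.90909 kg
Dose = 27 ng/kg/min × 65.90909 kg = 1779.545 ng/min
1779.545 ng/min × 60 min/hr = 106772.7 ng/hr
Concentration = 1719 mcg ÷ 100 mL = 17.19 mcg/mL = 17190 ng/mL
Rate = 106772.7 ng/hr ÷ 17190 ng/mL = 6.211328 mL/hr
Volume infused so far = 6.211328 mL/hr × 5.9 hr = 36.64683 mL
Volume remaining = 100 − 36.64683 = 63.35317 mL
New rate:
Dose = 10 ng/kg/min × 65.90909 kg = 659.0909 ng/min
659.0909 ng/min × 60 min/hr = 39545.45 ng/hr
Rate = 39545.45 ng/hr ÷ 17190 ng/mL = 2.300492 mL/hr
Time remaining = 63.35317 mL ÷ 2.300492 mL/hr = 27.53897 hr

27.5 hours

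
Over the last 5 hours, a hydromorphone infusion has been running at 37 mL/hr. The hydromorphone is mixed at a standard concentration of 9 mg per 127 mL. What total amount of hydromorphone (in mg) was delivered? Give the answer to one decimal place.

Concentration = 9 mg ÷ 127 mL = 0.07086614 mg/mL
Drug rate = 37 mL/hr × 0.07086614 mg/mL = 2.622047 mg/hr
Total = 2.622047 mg/hr × 5 hr = 13.11024 mg

13.1 mg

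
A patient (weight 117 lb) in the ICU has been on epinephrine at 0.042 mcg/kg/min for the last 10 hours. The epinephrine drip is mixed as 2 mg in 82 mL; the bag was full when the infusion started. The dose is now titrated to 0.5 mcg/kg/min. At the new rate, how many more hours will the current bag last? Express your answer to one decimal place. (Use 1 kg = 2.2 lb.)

0.4 hours

Initial rate:
Weight = 117 lb ÷ 2.2 lb/kg = 53.18182 kg
Dose = 0.042 mcg/kg/min × 53.18182 kg = 2.233636 mcg/min
2.233636 mcg/min × 60 min/hr = 134.0182 mcg/hr
Concentration = 2 mg ÷ 82 mL = 0.02439024 mg/mL = 24.39024 mcg/mL
Rate = 134.0182 mcg/hr ÷ 24.39024 mcg/mL = 5.494745 mL/hr
Volume infused so far = 5.494745 mL/hr × 10 hr = 54.94745 mL
Volume remaining = 82 − 54.94745 = 27.05255 mL
New rate:
Dose = 0.5 mcg/kg/min × 53.18182 kg = 26.59091 mcg/min
26.59091 mcg/min × 60 min/hr = 1595.455 mcg/hr
Rate = 1595.455 mcg/hr ÷ 24.39024 mcg/mL = 65.41364 mL/hr
Time remaining = 27.05255 mL ÷ 65.41364 mL/hr = 0.4135613 hr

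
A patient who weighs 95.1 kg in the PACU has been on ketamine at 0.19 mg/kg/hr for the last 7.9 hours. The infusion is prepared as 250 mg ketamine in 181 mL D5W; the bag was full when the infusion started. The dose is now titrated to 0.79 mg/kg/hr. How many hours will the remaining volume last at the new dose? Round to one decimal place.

Initial rate:
Dose = 0.19 mg/kg/hr × 95.1 kg = 18.069 mg/hr
Concentration = 250 mg ÷ 181 mL = 1.381215 mg/mL
Rate = 18.069 mg/hr ÷ 1.381215 mg/mL = 13.08196 mL/hr
Volume infused so far = 13.08196 mL/hr × 7.9 hr = 103.3475 mL
Volume remaining = 181 − 103.3475 = 77.65255 mL
New rate:
Dose = 0.79 mg/kg/hr × 95.1 kg = 75.129 mg/hr
Rate = 75.129 mg/hr ÷ 1.381215 mg/mL = 54.3934 mL/hr
Time remaining = 77.65255 mL ÷ 54.3934 mL/hr = 1.42761 hr

1.4 hours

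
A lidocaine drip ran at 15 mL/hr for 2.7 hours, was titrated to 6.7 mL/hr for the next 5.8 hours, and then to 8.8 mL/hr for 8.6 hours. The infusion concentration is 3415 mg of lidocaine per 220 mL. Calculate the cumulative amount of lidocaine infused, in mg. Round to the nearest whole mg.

Concentration = 3415 mg ÷ 220 mL = 15.52273 mg/mL
Stage 1: 15 mL/hr × 2.7 hr = 40.5 mL → 40.5 mL × 15.52273 mg/mL = 628.6705 mg
Stage 2: 6.7 mL/hr × 5.8 hr = 38.86 mL → 38.86 mL × 15.52273 mg/mL = 603.2132 mg
Stage 3: 8.8 mL/hr × 8.6 hr = 75.68 mL → 75.68 mL × 15.52273 mg/mL = 1174.76 mg
Total = 628.6705 + 603.2132 + 1174.76 = 2406.644 mg

2407 mg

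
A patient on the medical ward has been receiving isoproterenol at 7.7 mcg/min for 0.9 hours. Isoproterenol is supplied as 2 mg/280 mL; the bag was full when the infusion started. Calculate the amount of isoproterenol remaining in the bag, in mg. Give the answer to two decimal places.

1.58 mg

7.7 mcg/min × 60 min/hr = 462 mcg/hr
Concentration = 2 mg ÷ 280 mL = 0.007142857 mg/mL = 7.142857 mcg/mL
Rate = 462 mcg/hr ÷ 7.142857 mcg/mL = 64.68 mL/hr
Volume infused = 64.68 mL/hr × 0.9 hr = 58.212 mL
Volume remaining = 280 − 58.212 = 221.788 mL
Drug remaining = 221.788 mL × 7.142857 mcg/mL = 1584.2 mcg = 1.5842 mg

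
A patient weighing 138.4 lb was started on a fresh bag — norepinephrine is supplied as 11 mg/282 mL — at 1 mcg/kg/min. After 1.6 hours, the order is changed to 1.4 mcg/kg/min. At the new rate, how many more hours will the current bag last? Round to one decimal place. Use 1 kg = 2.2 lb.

0.9 hours

Initial rate:
Weight = 138.4 lb ÷ 2.2 lb/kg = 62.90909 kg
Dose = 1 mcg/kg/min × 62.90909 kg = 62.90909 mcg/min
62.90909 mcg/min × 60 min/hr = 3774.545 mcg/hr
Concentration = 11 mg ÷ 282 mL = 0.03900709 mg/mL = 39.00709 mcg/mL
Rate = 3774.545 mcg/hr ÷ 39.00709 mcg/mL = 96.76562 mL/hr
Volume infused so far = 96.76562 mL/hr × 1.6 hr = 154.825 mL
Volume remaining = 282 − 154.825 = 127.175 mL
New rate:
Dose = 1.4 mcg/kg/min × 62.90909 kg = 88.07273 mcg/min
88.07273 mcg/min × 60 min/hr = 5284.364 mcg/hr
Rate = 5284.364 mcg/hr ÷ 39.00709 mcg/mL = 135.4719 mL/hr
Time remaining = 127.175 mL ÷ 135.4719 mL/hr = 0.9387558 hr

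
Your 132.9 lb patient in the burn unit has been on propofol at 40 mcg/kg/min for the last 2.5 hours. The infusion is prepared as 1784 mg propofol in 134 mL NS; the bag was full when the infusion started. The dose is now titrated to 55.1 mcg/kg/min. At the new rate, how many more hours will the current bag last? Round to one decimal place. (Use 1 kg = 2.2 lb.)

7.1 hours

Initial rate:
Weight = 132.9 lb ÷ 2.2 lb/kg = 60.40909 kg
Dose = 40 mcg/kg/min × 60.40909 kg = 2416.364 mcg/min
2416.364 mcg/min × 60 min/hr = 144981.8 mcg/hr
Concentration = 1784 mg ÷ 134 mL = 13.31343 mg/mL = 13313.43 mcg/mL
Rate = 144981.8 mcg/hr ÷ 13313.43 mcg/mL = 10.88989 mL/hr
Volume infused so far = 10.88989 mL/hr × 2.5 hr = 27.22472 mL
Volume remaining = 134 − 27.22472 = 106.7753 mL
New rate:
Dose = 55.1 mcg/kg/min × 60.40909 kg = 3328.541 mcg/min
3328.541 mcg/min × 60 min/hr = 199712.5 mcg/hr
Rate = 199712.5 mcg/hr ÷ 13313.43 mcg/mL = 15.00082 mL/hr
Time remaining = 106.7753 mL ÷ 15.00082 mL/hr = 7.117961 hr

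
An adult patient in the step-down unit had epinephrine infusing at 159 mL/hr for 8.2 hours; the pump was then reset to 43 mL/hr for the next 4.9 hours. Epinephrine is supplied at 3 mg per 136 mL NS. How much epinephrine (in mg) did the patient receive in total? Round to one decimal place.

33.4 mg

Concentration = 3 mg ÷ 136 mL = 0.02205882 mg/mL
Stage 1: 159 mL/hr × 8.2 hr = 1303.8 mL → 1303.8 mL × 0.02205882 mg/mL = 28.76029 mg
Stage 2: 43 mL/hr × 4.9 hr = 210.7 mL → 210.7 mL × 0.02205882 mg/mL = 4.647794 mg
Total = 28.76029 + 4.647794 = 33.40809 mg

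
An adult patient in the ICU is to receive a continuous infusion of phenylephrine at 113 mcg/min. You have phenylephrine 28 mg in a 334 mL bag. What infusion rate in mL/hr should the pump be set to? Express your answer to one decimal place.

80.9 mL/hr

113 mcg/min × 60 min/hr = 6780 mcg/hr
Concentration = 28 mg ÷ 334 mL = 0.08383234 mg/mL = 83.83234 mcg/mL
Rate = 6780 mcg/hr ÷ 83.83234 mcg/mL = 80.87571 mL/hr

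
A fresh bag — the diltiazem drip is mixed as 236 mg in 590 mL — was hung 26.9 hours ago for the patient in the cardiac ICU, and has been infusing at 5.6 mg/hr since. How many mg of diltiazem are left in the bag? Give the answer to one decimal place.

Concentration = 236 mg ÷ 590 mL = 0.4 mg/mL
Rate = 5.6 mg/hr ÷ 0.4 mg/mL = 14 mL/hr
Volume infused = 14 mL/hr × 26.9 hr = 376.6 mL
Volume remaining = 590 − 376.6 = 213.4 mL
Drug remaining = 213.4 mL × 0.4 mg/mL = 85.36 mg

85.4 mg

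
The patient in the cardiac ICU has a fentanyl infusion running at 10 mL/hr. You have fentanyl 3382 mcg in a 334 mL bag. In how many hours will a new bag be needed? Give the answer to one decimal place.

33.4 hours

Duration = 334 mL ÷ 10 mL/hr = 33.4 hr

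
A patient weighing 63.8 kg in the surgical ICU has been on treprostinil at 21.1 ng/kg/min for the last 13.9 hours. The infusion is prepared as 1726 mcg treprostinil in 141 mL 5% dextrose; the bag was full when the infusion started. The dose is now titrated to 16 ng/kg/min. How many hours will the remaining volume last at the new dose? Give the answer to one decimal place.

9.8 hours

Initial rate:
Dose = 21.1 ng/kg/min × 63.8 kg = 1346.18 ng/min
1346.18 ng/min × 60 min/hr = 80770.8 ng/hr
Concentration = 1726 mcg ÷ 141 mL = 12.24113 mcg/mL = 12241.13 ng/mL
Rate = 80770.8 ng/hr ÷ 12241.13 ng/mL = 6.59831 mL/hr
Volume infused so far = 6.59831 mL/hr × 13.9 hr = 91.71651 mL
Volume remaining = 141 − 91.71651 = 49.28349 mL
New rate:
Dose = 16 ng/kg/min × 63.8 kg = 1020.8 ng/min
1020.8 ng/min × 60 min/hr = 61248 ng/hr
Rate = 61248 ng/hr ÷ 12241.13 ng/mL = 5.003458 mL/hr
Time remaining = 49.28349 mL ÷ 5.003458 mL/hr = 9.849887 hr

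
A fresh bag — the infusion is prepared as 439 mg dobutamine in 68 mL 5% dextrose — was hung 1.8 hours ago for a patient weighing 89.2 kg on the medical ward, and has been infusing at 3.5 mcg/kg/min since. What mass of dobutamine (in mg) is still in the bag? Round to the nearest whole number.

405 mg

Dose = 3.5 mcg/kg/min × 89.2 kg = 312.2 mcg/min
312.2 mcg/min × 60 min/hr = 18732 mcg/hr
Concentration = 439 mg ÷ 68 mL = 6.455882 mg/mL = 6455.882 mcg/mL
Rate = 18732 mcg/hr ÷ 6455.882 mcg/mL = 2.90154 mL/hr
Volume infused = 2.90154 mL/hr × 1.8 hr = 5.222772 mL
Volume remaining = 68 − 5.222772 = 62.77723 mL
Drug remaining = 62.77723 mL × 6455.882 mcg/mL = 405282.4 mcg = 405.2824 mg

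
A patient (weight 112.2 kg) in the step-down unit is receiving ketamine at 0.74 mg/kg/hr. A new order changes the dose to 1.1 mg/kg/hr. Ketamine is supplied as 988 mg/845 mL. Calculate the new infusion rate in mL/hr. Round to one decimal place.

Dose = 1.1 mg/kg/hr × 112.2 kg = 123.42 mg/hr
Concentration = 988 mg ÷ 845 mL = 1.169231 mg/mL
Rate = 123.42 mg/hr ÷ 1.169231 mg/mL = 105.5566 mL/hr

105.6 mL/hr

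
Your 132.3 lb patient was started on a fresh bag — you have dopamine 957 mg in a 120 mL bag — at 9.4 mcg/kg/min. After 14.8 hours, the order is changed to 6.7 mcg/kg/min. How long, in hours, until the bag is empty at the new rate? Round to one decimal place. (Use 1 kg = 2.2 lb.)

18.8 hours

Initial rate:
Weight = 132.3 lb ÷ 2.2 lb/kg = 60.13636 kg
Dose = 9.4 mcg/kg/min × 60.13636 kg = 565.2818 mcg/min
565.2818 mcg/min × 60 min/hr = 33916.91 mcg/hr
Concentration = 957 mg ÷ 120 mL = 7.975 mg/mL = 7975 mcg/mL
Rate = 33916.91 mcg/hr ÷ 7975 mcg/mL = 4.252904 mL/hr
Volume infused so far = 4.252904 mL/hr × 14.8 hr = 62.94298 mL
Volume remaining = 120 − 62.94298 = 57.05702 mL
New rate:
Dose = 6.7 mcg/kg/min × 60.13636 kg = 402.9136 mcg/min
402.9136 mcg/min × 60 min/hr = 24174.82 mcg/hr
Rate = 24174.82 mcg/hr ÷ 7975 mcg/mL = 3.031325 mL/hr
Time remaining = 57.05702 mL ÷ 3.031325 mL/hr = 18.82247 hr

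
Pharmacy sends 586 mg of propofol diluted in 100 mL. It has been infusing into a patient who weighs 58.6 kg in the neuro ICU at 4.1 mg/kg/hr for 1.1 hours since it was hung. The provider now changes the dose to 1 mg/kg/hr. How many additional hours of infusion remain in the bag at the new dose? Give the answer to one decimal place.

5.5 hours

Initial rate:
Dose = 4.1 mg/kg/hr × 58.6 kg = 240.26 mg/hr
Concentration = 586 mg ÷ 100 mL = 5.86 mg/mL
Rate = 240.26 mg/hr ÷ 5.86 mg/mL = 41 mL/hr
Volume infused so far = 41 mL/hr × 1.1 hr = 45.1 mL
Volume remaining = 100 − 45.1 = 54.9 mL
New rate:
Dose = 1 mg/kg/hr × 58.6 kg = 58.6 mg/hr
Rate = 58.6 mg/hr ÷ 5.86 mg/mL = 10 mL/hr
Time remaining = 54.9 mL ÷ 10 mL/hr = 5.49 hr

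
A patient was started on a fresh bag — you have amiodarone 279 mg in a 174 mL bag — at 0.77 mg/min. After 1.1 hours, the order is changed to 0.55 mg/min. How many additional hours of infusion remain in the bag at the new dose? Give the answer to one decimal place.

6.9 hours

Initial rate:
0.77 mg/min × 60 min/hr = 46.2 mg/hr
Concentration = 279 mg ÷ 174 mL = 1.603448 mg/mL
Rate = 46.2 mg/hr ÷ 1.603448 mg/mL = 28.8129 mL/hr
Volume infused so far = 28.8129 mL/hr × 1.1 hr = 31.69419 mL
Volume remaining = 174 − 31.69419 = 142.3058 mL
New rate:
0.55 mg/min × 60 min/hr = 33 mg/hr
Rate = 33 mg/hr ÷ 1.603448 mg/mL = 20.58065 mL/hr
Time remaining = 142.3058 mL ÷ 20.58065 mL/hr = 6.914545 hr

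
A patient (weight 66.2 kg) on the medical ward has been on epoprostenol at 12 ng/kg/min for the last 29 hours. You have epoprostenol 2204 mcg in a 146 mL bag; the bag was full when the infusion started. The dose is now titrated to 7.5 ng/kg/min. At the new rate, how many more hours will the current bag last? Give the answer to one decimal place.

Initial rate:
Dose = 12 ng/kg/min × 66.2 kg = 794.4 ng/min
794.4 ng/min × 60 min/hr = 47664 ng/hr
Concentration = 2204 mcg ÷ 146 mL = 15.09589 mcg/mL = 15095.89 ng/mL
Rate = 47664 ng/hr ÷ 15095.89 ng/mL = 3.157416 mL/hr
Volume infused so far = 3.157416 mL/hr × 29 hr = 91.56505 mL
Volume remaining = 146 − 91.56505 = 54.43495 mL
New rate:
Dose = 7.5 ng/kg/min × 66.2 kg = 496.5 ng/min
496.5 ng/min × 60 min/hr = 29790 ng/hr
Rate = 29790 ng/hr ÷ 15095.89 ng/mL = 1.973385 mL/hr
Time remaining = 54.43495 mL ÷ 1.973385 mL/hr = 27.58456 hr

27.6 hours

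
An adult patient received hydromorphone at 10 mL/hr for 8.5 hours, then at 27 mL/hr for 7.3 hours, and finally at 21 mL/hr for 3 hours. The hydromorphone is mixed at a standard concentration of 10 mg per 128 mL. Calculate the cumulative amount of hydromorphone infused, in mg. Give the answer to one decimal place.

Concentration = 10 mg ÷ 128 mL = 0.078125 mg/mL
Stage 1: 10 mL/hr × 8.5 hr = 85 mL → 85 mL × 0.078125 mg/mL = 6.640625 mg
Stage 2: 27 mL/hr × 7.3 hr = 197.1 mL → 197.1 mL × 0.078125 mg/mL = 15.39844 mg
Stage 3: 21 mL/hr × 3 hr = 63 mL → 63 mL × 0.078125 mg/mL = 4.921875 mg
Total = 6.640625 + 15.39844 + 4.921875 = 26.96094 mg

27.0 mg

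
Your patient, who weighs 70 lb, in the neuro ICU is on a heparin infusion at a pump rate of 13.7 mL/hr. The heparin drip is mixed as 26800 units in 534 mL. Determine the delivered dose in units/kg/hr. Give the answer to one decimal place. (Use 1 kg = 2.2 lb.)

Weight = 70 lb ÷ 2.2 lb/kg = 31.81818 kg
Concentration = 26800 units ÷ 534 mL = 50.18727 units/mL
Drug rate = 13.7 mL/hr × 50.18727 units/mL = 687.5655 units/hr
687.5655 units/hr ÷ 31.81818 kg = 21.6092 units/kg/hr

21.6 units/kg/hr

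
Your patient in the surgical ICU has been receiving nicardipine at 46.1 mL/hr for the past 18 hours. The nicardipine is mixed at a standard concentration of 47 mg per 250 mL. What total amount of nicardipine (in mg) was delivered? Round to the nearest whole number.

Concentration = 47 mg ÷ 250 mL = 0.188 mg/mL
Drug rate = 46.1 mL/hr × 0.188 mg/mL = 8.6668 mg/hr
Total = 8.6668 mg/hr × 18 hr = 156.0024 mg

156 mg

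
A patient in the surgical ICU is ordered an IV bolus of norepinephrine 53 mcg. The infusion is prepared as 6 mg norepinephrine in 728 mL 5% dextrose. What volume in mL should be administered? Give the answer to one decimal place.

Concentration = 6 mg ÷ 728 mL = 0.008241758 mg/mL = 8.241758 mcg/mL
Volume = 53 mcg ÷ 8.241758 mcg/mL = 6.430667 mL

6.4 mL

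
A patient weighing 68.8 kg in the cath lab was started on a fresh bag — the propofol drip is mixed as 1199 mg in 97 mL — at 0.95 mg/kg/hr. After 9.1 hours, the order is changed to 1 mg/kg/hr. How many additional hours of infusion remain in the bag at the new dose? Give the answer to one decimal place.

Initial rate:
Dose = 0.95 mg/kg/hr × 68.8 kg = 65.36 mg/hr
Concentration = 1199 mg ÷ 97 mL = 12.36082 mg/mL
Rate = 65.36 mg/hr ÷ 12.36082 mg/mL = 5.287673 mL/hr
Volume infused so far = 5.287673 mL/hr × 9.1 hr = 48.11782 mL
Volume remaining = 97 − 48.11782 = 48.88218 mL
New rate:
Dose = 1 mg/kg/hr × 68.8 kg = 68.8 mg/hr
Rate = 68.8 mg/hr ÷ 12.36082 mg/mL = 5.565972 mL/hr
Time remaining = 48.88218 mL ÷ 5.565972 mL/hr = 8.782326 hr

8.8 hours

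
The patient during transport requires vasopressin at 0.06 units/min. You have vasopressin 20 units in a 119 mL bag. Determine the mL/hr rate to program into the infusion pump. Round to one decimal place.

0.06 units/min × 60 min/hr = 3.6 units/hr
Concentration = 20 units ÷ 119 mL = 0.1680672 units/mL
Rate = 3.6 units/hr ÷ 0.1680672 units/mL = 21.42 mL/hr

21.4 mL/hr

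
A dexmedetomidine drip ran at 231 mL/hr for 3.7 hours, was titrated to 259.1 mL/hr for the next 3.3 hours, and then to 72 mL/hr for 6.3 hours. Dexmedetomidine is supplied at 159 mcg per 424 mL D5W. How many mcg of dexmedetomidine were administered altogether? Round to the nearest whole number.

811 mcg

Concentration = 159 mcg ÷ 424 mL = 0.375 mcg/mL
Stage 1: 231 mL/hr × 3.7 hr = 854.7 mL → 854.7 mL × 0.375 mcg/mL = 320.5125 mcg
Stage 2: 259.1 mL/hr × 3.3 hr = 855.03 mL → 855.03 mL × 0.375 mcg/mL = 320.6363 mcg
Stage 3: 72 mL/hr × 6.3 hr = 453.6 mL → 453.6 mL × 0.375 mcg/mL = 170.1 mcg
Total = 320.5125 + 320.6363 + 170.1 = 811.2487 mcg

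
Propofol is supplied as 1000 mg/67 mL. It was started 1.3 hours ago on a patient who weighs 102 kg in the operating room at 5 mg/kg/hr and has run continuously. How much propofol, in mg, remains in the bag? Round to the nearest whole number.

Dose = 5 mg/kg/hr × 102 kg = 510 mg/hr
Concentration = 1000 mg ÷ 67 mL = 14.92537 mg/mL
Rate = 510 mg/hr ÷ 14.92537 mg/mL = 34.17 mL/hr
Volume infused = 34.17 mL/hr × 1.3 hr = 44.421 mL
Volume remaining = 67 − 44.421 = 22.579 mL
Drug remaining = 22.579 mL × 14.92537 mg/mL = 337 mg

337 mg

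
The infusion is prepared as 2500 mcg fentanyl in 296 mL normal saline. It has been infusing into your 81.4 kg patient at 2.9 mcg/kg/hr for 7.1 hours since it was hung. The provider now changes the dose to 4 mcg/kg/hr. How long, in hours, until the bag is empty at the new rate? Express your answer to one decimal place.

Initial rate:
Dose = 2.9 mcg/kg/hr × 81.4 kg = 236.06 mcg/hr
Concentration = 2500 mcg ÷ 296 mL = 8.445946 mcg/mL
Rate = 236.06 mcg/hr ÷ 8.445946 mcg/mL = 27.9495 mL/hr
Volume infused so far = 27.9495 mL/hr × 7.1 hr = 198.4415 mL
Volume remaining = 296 − 198.4415 = 97.55852 mL
New rate:
Dose = 4 mcg/kg/hr × 81.4 kg = 325.6 mcg/hr
Rate = 325.6 mcg/hr ÷ 8.445946 mcg/mL = 38.55104 mL/hr
Time remaining = 97.55852 mL ÷ 38.55104 mL/hr = 2.530633 hr

2.5 hours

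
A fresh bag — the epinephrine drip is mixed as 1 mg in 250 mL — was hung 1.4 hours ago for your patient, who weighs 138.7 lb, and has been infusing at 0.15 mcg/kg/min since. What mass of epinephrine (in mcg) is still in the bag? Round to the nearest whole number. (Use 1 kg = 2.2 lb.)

206 mcg

Weight = 138.7 lb ÷ 2.2 lb/kg = 63.04545 kg
Dose = 0.15 mcg/kg/min × 63.04545 kg = 9.456818 mcg/min
9.456818 mcg/min × 60 min/hr = 567.4091 mcg/hr
Concentration = 1 mg ÷ 250 mL = 0.004 mg/mL = 4 mcg/mL
Rate = 567.4091 mcg/hr ÷ 4 mcg/mL = 141.8523 mL/hr
Volume infused = 141.8523 mL/hr × 1.4 hr = 198.5932 mL
Volume remaining = 250 − 198.5932 = 51.40682 mL
Drug remaining = 51.40682 mL × 4 mcg/mL = 205.6273 mcg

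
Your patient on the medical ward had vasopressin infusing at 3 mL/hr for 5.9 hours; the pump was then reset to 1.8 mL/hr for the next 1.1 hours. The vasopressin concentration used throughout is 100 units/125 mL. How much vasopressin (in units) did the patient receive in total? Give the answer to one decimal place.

Concentration = 100 units ÷ 125 mL = 0.8 units/mL
Stage 1: 3 mL/hr × 5.9 hr = 17.7 mL → 17.7 mL × 0.8 units/mL = 14.16 units
Stage 2: 1.8 mL/hr × 1.1 hr = 1.98 mL → 1.98 mL × 0.8 units/mL = 1.584 units
Total = 14.16 + 1.584 = 15.744 units

15.7 units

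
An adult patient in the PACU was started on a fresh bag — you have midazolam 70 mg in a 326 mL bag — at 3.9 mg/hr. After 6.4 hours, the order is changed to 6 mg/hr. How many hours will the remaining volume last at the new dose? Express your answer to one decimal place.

Initial rate:
Concentration = 70 mg ÷ 326 mL = 0.2147239 mg/mL
Rate = 3.9 mg/hr ÷ 0.2147239 mg/mL = 18.16286 mL/hr
Volume infused so far = 18.16286 mL/hr × 6.4 hr = 116.2423 mL
Volume remaining = 326 − 116.2423 = 209.7577 mL
New rate:
Rate = 6 mg/hr ÷ 0.2147239 mg/mL = 27.94286 mL/hr
Time remaining = 209.7577 mL ÷ 27.94286 mL/hr = 7.506667 hr

7.5 hours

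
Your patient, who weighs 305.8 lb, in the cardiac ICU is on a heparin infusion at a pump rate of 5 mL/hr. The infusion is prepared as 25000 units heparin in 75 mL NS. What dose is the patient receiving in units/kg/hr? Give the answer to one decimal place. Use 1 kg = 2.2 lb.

12.0 units/kg/hr

Weight = 305.8 lb ÷ 2.2 lb/kg = 139 kg
Concentration = 25000 units ÷ 75 mL = 333.3333 units/mL
Drug rate = 5 mL/hr × 333.3333 units/mL = 1666.667 units/hr
1666.667 units/hr ÷ 139 kg = 11.99041 units/kg/hr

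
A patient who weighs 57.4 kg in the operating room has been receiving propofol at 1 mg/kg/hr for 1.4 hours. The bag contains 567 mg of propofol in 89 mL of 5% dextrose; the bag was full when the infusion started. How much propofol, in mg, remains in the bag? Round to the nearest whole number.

487 mg

Dose = 1 mg/kg/hr × 57.4 kg = 57.4 mg/hr
Concentration = 567 mg ÷ 89 mL = 6.370787 mg/mL
Rate = 57.4 mg/hr ÷ 6.370787 mg/mL = 9.009877 mL/hr
Volume infused = 9.009877 mL/hr × 1.4 hr = 12.61383 mL
Volume remaining = 89 − 12.61383 = 76.38617 mL
Drug remaining = 76.38617 mL × 6.370787 mg/mL = 486.64 mg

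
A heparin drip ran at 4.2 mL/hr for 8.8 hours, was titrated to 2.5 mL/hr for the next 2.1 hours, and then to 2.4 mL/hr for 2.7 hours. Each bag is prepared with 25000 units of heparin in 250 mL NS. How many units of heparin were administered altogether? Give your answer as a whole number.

4869 units

Concentration = 25000 units ÷ 250 mL = 100 units/mL
Stage 1: 4.2 mL/hr × 8.8 hr = 36.96 mL → 36.96 mL × 100 units/mL = 3696 units
Stage 2: 2.5 mL/hr × 2.1 hr = 5.25 mL → 5.25 mL × 100 units/mL = 525 units
Stage 3: 2.4 mL/hr × 2.7 hr = 6.48 mL → 6.48 mL × 100 units/mL = 648 units
Total = 3696 + 525 + 648 = 4869 units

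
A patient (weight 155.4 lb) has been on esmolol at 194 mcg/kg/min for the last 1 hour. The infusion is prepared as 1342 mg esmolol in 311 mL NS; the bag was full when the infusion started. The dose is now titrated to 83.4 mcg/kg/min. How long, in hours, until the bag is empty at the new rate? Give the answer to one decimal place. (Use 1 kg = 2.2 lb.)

Initial rate:
Weight = 155.4 lb ÷ 2.2 lb/kg = 70.63636 kg
Dose = 194 mcg/kg/min × 70.63636 kg = 13703.45 mcg/min
13703.45 mcg/min × 60 min/hr = 822207.3 mcg/hr
Concentration = 1342 mg ÷ 311 mL = 4.315113 mg/mL = 4315.113 mcg/mL
Rate = 822207.3 mcg/hr ÷ 4315.113 mcg/mL = 190.5413 mL/hr
Volume infused so far = 190.5413 mL/hr × 1 hr = 190.5413 mL
Volume remaining = 311 − 190.5413 = 120.4587 mL
New rate:
Dose = 83.4 mcg/kg/min × 70.63636 kg = 5891.073 mcg/min
5891.073 mcg/min × 60 min/hr = 353464.4 mcg/hr
Rate = 353464.4 mcg/hr ÷ 4315.113 mcg/mL = 81.91313 mL/hr
Time remaining = 120.4587 mL ÷ 81.91313 mL/hr = 1.470566 hr

1.5 hours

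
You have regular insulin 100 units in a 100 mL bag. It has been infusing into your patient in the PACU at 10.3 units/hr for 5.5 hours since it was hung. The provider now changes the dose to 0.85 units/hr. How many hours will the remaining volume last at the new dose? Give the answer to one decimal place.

Initial rate:
Concentration = 100 units ÷ 100 mL = 1 units/mL
Rate = 10.3 units/hr ÷ 1 units/mL = 10.3 mL/hr
Volume infused so far = 10.3 mL/hr × 5.5 hr = 56.65 mL
Volume remaining = 100 − 56.65 = 43.35 mL
New rate:
Rate = 0.85 units/hr ÷ 1 units/mL = 0.85 mL/hr
Time remaining = 43.35 mL ÷ 0.85 mL/hr = 51 hr

51.0 hours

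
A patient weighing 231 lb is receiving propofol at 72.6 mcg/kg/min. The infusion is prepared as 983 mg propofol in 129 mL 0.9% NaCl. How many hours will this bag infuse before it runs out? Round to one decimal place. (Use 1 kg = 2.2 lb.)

Weight = 231 lb ÷ 2.2 lb/kg = 105 kg
Dose = 72.6 mcg/kg/min × 105 kg = 7623 mcg/min
7623 mcg/min × 60 min/hr = 457380 mcg/hr
Concentration = 983 mg ÷ 129 mL = 7.620155 mg/mL = 7620.155 mcg/mL
Rate = 457380 mcg/hr ÷ 7620.155 mcg/mL = 60.0224 mL/hr
Duration = 129 mL ÷ 60.0224 mL/hr = 2.149198 hr

2.1 hours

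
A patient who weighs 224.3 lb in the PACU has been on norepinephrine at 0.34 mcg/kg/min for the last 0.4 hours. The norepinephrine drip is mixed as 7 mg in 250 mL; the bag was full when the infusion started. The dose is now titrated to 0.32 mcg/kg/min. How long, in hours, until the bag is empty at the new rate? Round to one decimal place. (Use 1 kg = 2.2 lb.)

3.2 hours

Initial rate:
Weight = 224.3 lb ÷ 2.2 lb/kg = 101.9545 kg
Dose = 0.34 mcg/kg/min × 101.9545 kg = 34.66455 mcg/min
34.66455 mcg/min × 60 min/hr = 2079.873 mcg/hr
Concentration = 7 mg ÷ 250 mL = 0.028 mg/mL = 28 mcg/mL
Rate = 2079.873 mcg/hr ÷ 28 mcg/mL = 74.28117 mL/hr
Volume infused so far = 74.28117 mL/hr × 0.4 hr = 29.71247 mL
Volume remaining = 250 − 29.71247 = 220.2875 mL
New rate:
Dose = 0.32 mcg/kg/min × 101.9545 kg = 32.62545 mcg/min
32.62545 mcg/min × 60 min/hr = 1957.527 mcg/hr
Rate = 1957.527 mcg/hr ÷ 28 mcg/mL = 69.91169 mL/hr
Time remaining = 220.2875 mL ÷ 69.91169 mL/hr = 3.15094 hr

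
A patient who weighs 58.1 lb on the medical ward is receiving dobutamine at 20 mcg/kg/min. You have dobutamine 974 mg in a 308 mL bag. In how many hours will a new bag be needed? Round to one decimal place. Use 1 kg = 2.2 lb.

30.7 hours

Weight = 58.1 lb ÷ 2.2 lb/kg = 26.40909 kg
Dose = 20 mcg/kg/min × 26.40909 kg = 528.1818 mcg/min
528.1818 mcg/min × 60 min/hr = 31690.91 mcg/hr
Concentration = 974 mg ÷ 308 mL = 3.162338 mg/mL = 3162.338 mcg/mL
Rate = 31690.91 mcg/hr ÷ 3162.338 mcg/mL = 10.02136 mL/hr
Duration = 308 mL ÷ 10.02136 mL/hr = 30.73437 hr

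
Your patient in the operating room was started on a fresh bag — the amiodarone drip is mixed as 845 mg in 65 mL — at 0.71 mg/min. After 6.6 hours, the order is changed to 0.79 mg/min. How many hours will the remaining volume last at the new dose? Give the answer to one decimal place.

Initial rate:
0.71 mg/min × 60 min/hr = 42.6 mg/hr
Concentration = 845 mg ÷ 65 mL = 13 mg/mL
Rate = 42.6 mg/hr ÷ 13 mg/mL = 3.276923 mL/hr
Volume infused so far = 3.276923 mL/hr × 6.6 hr = 21.62769 mL
Volume remaining = 65 − 21.62769 = 43.37231 mL
New rate:
0.79 mg/min × 60 min/hr = 47.4 mg/hr
Rate = 47.4 mg/hr ÷ 13 mg/mL = 3.646154 mL/hr
Time remaining = 43.37231 mL ÷ 3.646154 mL/hr = 11.89536 hr

11.9 hours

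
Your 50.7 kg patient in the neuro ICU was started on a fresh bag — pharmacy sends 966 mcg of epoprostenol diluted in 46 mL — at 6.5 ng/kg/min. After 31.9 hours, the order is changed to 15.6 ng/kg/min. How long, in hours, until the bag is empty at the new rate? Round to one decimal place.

Initial rate:
Dose = 6.5 ng/kg/min × 50.7 kg = 329.55 ng/min
329.55 ng/min × 60 min/hr = 19773 ng/hr
Concentration = 966 mcg ÷ 46 mL = 21 mcg/mL = 21000 ng/mL
Rate = 19773 ng/hr ÷ 21000 ng/mL = 0.9415714 mL/hr
Volume infused so far = 0.9415714 mL/hr × 31.9 hr = 30.03613 mL
Volume remaining = 46 − 30.03613 = 15.96387 mL
New rate:
Dose = 15.6 ng/kg/min × 50.7 kg = 790.92 ng/min
790.92 ng/min × 60 min/hr = 47455.2 ng/hr
Rate = 47455.2 ng/hr ÷ 21000 ng/mL = 2.259771 mL/hr
Time remaining = 15.96387 mL ÷ 2.259771 mL/hr = 7.064374 hr

7.1 hours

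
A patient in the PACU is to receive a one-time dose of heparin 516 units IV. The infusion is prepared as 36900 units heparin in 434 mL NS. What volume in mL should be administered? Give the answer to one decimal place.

Concentration = 36900 units ÷ 434 mL = 85.02304 units/mL
Volume = 516 units ÷ 85.02304 units/mL = 6.068943 mL

6.1 mL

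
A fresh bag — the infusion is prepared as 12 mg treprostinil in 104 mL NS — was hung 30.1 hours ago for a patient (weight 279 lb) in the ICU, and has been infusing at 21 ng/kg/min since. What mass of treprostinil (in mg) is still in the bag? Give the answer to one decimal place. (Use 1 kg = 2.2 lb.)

Weight = 279 lb ÷ 2.2 lb/kg = 126.8182 kg
Dose = 21 ng/kg/min × 126.8182 kg = 2663.182 ng/min
2663.182 ng/min × 60 min/hr = 159790.9 ng/hr
Concentration = 12 mg ÷ 104 mL = 0.1153846 mg/mL = 115384.6 ng/mL
Rate = 159790.9 ng/hr ÷ 115384.6 ng/mL = 1.384855 mL/hr
Volume infused = 1.384855 mL/hr × 30.1 hr = 41.68412 mL
Volume remaining = 104 − 41.68412 = 62.31588 mL
Drug remaining = 62.31588 mL × 115384.6 ng/mL = 7190294 ng = 7.190294 mg

7.2 mg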